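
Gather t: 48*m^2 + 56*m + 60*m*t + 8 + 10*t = 48*m^2 + 56*m + t*(60*m + 10) + 8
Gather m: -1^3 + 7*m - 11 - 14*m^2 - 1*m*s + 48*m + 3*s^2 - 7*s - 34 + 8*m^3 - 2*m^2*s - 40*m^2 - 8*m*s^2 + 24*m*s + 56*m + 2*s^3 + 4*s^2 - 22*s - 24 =8*m^3 + m^2*(-2*s - 54) + m*(-8*s^2 + 23*s + 111) + 2*s^3 + 7*s^2 - 29*s - 70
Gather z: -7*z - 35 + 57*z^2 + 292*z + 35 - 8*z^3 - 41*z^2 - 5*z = -8*z^3 + 16*z^2 + 280*z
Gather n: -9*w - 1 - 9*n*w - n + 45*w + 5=n*(-9*w - 1) + 36*w + 4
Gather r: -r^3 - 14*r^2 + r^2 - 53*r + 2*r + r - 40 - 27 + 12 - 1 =-r^3 - 13*r^2 - 50*r - 56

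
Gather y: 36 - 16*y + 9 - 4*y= 45 - 20*y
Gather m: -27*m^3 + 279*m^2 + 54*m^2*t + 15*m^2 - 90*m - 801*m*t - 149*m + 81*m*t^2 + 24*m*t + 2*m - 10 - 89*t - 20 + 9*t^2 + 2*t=-27*m^3 + m^2*(54*t + 294) + m*(81*t^2 - 777*t - 237) + 9*t^2 - 87*t - 30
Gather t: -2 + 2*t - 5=2*t - 7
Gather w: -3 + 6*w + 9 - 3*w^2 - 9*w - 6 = -3*w^2 - 3*w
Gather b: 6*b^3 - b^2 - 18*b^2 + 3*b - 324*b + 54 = 6*b^3 - 19*b^2 - 321*b + 54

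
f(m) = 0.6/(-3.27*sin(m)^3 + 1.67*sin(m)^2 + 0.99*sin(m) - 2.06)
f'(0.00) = -0.14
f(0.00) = -0.29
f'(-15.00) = -2.01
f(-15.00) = -0.55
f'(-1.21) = 1.71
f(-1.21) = 0.52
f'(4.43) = -0.93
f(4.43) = 0.42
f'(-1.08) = 7.31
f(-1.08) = 0.98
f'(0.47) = -0.11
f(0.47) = -0.38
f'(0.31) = -0.22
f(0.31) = -0.35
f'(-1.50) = 0.15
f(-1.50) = 0.32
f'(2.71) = 0.14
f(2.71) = -0.38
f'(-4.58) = -0.06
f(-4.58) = -0.23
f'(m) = 0.6*(9.81*sin(m)^2*cos(m) - 3.34*sin(m)*cos(m) - 0.99*cos(m))/(-3.27*sin(m)^3 + 1.67*sin(m)^2 + 0.99*sin(m) - 2.06)^2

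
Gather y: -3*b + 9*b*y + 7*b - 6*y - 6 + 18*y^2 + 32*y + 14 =4*b + 18*y^2 + y*(9*b + 26) + 8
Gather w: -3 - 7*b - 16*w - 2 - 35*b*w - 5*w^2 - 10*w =-7*b - 5*w^2 + w*(-35*b - 26) - 5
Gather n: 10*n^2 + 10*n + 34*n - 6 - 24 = 10*n^2 + 44*n - 30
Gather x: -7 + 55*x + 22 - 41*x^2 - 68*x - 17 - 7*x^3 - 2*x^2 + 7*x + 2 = -7*x^3 - 43*x^2 - 6*x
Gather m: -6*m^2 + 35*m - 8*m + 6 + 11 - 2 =-6*m^2 + 27*m + 15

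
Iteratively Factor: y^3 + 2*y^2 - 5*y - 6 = (y - 2)*(y^2 + 4*y + 3) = (y - 2)*(y + 3)*(y + 1)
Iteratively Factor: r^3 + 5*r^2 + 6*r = (r)*(r^2 + 5*r + 6) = r*(r + 3)*(r + 2)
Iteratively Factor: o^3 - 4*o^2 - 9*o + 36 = (o - 3)*(o^2 - o - 12) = (o - 4)*(o - 3)*(o + 3)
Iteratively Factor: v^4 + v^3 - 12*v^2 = (v)*(v^3 + v^2 - 12*v) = v*(v - 3)*(v^2 + 4*v) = v*(v - 3)*(v + 4)*(v)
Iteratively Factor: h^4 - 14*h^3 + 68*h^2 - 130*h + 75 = (h - 5)*(h^3 - 9*h^2 + 23*h - 15) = (h - 5)*(h - 3)*(h^2 - 6*h + 5) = (h - 5)^2*(h - 3)*(h - 1)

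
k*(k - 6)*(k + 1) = k^3 - 5*k^2 - 6*k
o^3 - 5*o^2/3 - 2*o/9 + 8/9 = (o - 4/3)*(o - 1)*(o + 2/3)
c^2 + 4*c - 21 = (c - 3)*(c + 7)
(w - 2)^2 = w^2 - 4*w + 4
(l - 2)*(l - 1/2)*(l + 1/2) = l^3 - 2*l^2 - l/4 + 1/2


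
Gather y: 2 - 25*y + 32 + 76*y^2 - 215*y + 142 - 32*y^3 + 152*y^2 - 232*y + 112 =-32*y^3 + 228*y^2 - 472*y + 288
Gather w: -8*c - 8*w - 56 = -8*c - 8*w - 56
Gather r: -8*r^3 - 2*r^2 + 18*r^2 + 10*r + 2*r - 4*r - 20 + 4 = -8*r^3 + 16*r^2 + 8*r - 16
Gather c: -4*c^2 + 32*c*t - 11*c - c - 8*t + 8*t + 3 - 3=-4*c^2 + c*(32*t - 12)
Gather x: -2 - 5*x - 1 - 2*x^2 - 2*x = -2*x^2 - 7*x - 3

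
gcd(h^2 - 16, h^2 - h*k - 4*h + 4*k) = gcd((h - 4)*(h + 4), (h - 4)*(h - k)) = h - 4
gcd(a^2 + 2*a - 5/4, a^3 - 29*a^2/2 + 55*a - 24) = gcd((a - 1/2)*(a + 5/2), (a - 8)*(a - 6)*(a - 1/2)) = a - 1/2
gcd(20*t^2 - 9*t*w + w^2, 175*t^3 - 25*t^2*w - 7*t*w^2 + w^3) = 5*t - w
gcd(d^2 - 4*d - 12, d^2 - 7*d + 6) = d - 6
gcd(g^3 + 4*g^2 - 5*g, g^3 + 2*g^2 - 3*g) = g^2 - g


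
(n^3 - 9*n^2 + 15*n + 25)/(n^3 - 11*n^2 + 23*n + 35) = (n - 5)/(n - 7)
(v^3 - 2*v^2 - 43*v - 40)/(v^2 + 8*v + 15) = (v^2 - 7*v - 8)/(v + 3)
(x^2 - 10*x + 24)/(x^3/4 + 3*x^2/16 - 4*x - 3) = 16*(x - 6)/(4*x^2 + 19*x + 12)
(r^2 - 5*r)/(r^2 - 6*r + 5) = r/(r - 1)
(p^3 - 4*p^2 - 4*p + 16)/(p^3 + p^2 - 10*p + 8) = (p^2 - 2*p - 8)/(p^2 + 3*p - 4)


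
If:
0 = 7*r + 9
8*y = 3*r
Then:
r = -9/7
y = -27/56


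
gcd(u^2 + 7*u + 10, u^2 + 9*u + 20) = u + 5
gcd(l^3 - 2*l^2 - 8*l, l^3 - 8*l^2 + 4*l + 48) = l^2 - 2*l - 8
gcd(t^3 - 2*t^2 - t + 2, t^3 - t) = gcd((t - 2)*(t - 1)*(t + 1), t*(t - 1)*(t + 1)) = t^2 - 1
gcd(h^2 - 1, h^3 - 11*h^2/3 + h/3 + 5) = h + 1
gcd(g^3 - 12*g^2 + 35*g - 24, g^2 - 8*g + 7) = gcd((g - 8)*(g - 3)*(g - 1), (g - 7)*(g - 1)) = g - 1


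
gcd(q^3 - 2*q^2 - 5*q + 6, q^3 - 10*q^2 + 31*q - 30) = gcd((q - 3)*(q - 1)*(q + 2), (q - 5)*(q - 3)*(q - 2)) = q - 3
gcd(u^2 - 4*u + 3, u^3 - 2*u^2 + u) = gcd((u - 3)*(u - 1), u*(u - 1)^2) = u - 1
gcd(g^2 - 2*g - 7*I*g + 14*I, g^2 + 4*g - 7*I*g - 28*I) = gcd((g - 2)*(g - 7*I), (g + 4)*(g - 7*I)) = g - 7*I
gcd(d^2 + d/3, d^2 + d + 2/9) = d + 1/3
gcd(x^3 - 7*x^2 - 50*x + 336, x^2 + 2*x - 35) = x + 7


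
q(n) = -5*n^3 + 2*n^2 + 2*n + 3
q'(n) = -15*n^2 + 4*n + 2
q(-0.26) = 2.70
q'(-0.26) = -0.05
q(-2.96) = 144.27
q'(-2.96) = -141.26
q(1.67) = -11.37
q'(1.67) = -33.15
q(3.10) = -120.54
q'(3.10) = -129.75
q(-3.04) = 155.88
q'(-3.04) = -148.78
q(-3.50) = 234.88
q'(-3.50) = -195.75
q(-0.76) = 4.83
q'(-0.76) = -9.70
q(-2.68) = 108.25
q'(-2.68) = -116.46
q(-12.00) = 8907.00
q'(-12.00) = -2206.00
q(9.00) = -3462.00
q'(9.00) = -1177.00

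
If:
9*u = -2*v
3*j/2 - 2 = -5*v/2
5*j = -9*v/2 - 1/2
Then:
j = -41/23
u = -86/207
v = 43/23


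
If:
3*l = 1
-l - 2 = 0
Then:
No Solution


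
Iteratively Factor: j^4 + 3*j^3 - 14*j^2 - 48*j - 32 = (j + 1)*(j^3 + 2*j^2 - 16*j - 32) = (j - 4)*(j + 1)*(j^2 + 6*j + 8) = (j - 4)*(j + 1)*(j + 2)*(j + 4)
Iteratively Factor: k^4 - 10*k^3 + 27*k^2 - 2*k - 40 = (k - 5)*(k^3 - 5*k^2 + 2*k + 8) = (k - 5)*(k - 2)*(k^2 - 3*k - 4) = (k - 5)*(k - 4)*(k - 2)*(k + 1)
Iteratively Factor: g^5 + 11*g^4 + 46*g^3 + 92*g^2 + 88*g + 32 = (g + 2)*(g^4 + 9*g^3 + 28*g^2 + 36*g + 16) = (g + 2)^2*(g^3 + 7*g^2 + 14*g + 8) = (g + 2)^2*(g + 4)*(g^2 + 3*g + 2) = (g + 1)*(g + 2)^2*(g + 4)*(g + 2)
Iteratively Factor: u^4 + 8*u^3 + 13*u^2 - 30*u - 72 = (u + 3)*(u^3 + 5*u^2 - 2*u - 24) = (u + 3)*(u + 4)*(u^2 + u - 6) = (u + 3)^2*(u + 4)*(u - 2)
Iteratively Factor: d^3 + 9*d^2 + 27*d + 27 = (d + 3)*(d^2 + 6*d + 9) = (d + 3)^2*(d + 3)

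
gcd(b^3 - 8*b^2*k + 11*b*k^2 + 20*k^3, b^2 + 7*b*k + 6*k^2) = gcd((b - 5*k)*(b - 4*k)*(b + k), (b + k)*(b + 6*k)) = b + k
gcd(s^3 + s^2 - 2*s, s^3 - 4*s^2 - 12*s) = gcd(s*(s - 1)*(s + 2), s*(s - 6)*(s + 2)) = s^2 + 2*s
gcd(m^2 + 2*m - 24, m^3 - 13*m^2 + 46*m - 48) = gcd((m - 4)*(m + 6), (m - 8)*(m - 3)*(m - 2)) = 1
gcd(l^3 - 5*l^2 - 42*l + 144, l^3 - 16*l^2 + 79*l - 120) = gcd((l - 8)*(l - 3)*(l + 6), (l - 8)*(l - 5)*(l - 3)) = l^2 - 11*l + 24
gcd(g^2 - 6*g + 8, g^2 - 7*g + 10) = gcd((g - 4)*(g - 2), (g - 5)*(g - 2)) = g - 2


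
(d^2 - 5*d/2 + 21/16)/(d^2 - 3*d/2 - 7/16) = (4*d - 3)/(4*d + 1)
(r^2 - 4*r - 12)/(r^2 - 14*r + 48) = (r + 2)/(r - 8)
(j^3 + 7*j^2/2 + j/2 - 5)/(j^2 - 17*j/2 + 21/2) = (2*j^3 + 7*j^2 + j - 10)/(2*j^2 - 17*j + 21)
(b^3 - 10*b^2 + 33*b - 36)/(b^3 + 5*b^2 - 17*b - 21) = (b^2 - 7*b + 12)/(b^2 + 8*b + 7)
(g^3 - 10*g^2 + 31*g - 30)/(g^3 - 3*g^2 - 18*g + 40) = (g - 3)/(g + 4)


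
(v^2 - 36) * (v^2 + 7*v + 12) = v^4 + 7*v^3 - 24*v^2 - 252*v - 432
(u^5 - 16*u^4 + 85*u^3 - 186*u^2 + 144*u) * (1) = u^5 - 16*u^4 + 85*u^3 - 186*u^2 + 144*u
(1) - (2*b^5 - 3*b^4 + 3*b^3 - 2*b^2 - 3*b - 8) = -2*b^5 + 3*b^4 - 3*b^3 + 2*b^2 + 3*b + 9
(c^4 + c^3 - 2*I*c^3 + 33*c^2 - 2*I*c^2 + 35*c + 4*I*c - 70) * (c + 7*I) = c^5 + c^4 + 5*I*c^4 + 47*c^3 + 5*I*c^3 + 49*c^2 + 235*I*c^2 - 98*c + 245*I*c - 490*I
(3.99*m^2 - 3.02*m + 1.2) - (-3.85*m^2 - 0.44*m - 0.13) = 7.84*m^2 - 2.58*m + 1.33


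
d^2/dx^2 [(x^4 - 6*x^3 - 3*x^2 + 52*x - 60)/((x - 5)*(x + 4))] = 2*(x^3 + 12*x^2 + 48*x + 28)/(x^3 + 12*x^2 + 48*x + 64)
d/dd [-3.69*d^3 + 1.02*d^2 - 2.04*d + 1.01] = -11.07*d^2 + 2.04*d - 2.04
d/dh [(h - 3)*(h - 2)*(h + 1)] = 3*h^2 - 8*h + 1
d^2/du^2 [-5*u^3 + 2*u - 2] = -30*u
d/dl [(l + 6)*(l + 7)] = 2*l + 13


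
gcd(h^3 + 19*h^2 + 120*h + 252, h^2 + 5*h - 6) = h + 6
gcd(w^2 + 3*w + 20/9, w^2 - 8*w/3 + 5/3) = 1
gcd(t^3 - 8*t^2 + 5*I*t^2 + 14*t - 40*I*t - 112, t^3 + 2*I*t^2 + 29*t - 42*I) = t^2 + 5*I*t + 14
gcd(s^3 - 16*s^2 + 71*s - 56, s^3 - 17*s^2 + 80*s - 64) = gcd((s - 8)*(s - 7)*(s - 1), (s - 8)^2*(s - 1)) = s^2 - 9*s + 8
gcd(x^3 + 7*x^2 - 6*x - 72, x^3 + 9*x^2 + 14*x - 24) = x^2 + 10*x + 24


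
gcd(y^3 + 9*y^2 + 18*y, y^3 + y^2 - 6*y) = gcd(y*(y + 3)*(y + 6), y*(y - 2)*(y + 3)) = y^2 + 3*y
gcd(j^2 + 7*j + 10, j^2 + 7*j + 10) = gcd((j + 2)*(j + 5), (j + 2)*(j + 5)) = j^2 + 7*j + 10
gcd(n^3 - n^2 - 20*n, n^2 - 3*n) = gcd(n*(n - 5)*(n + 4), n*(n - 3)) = n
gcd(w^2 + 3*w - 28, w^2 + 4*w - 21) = w + 7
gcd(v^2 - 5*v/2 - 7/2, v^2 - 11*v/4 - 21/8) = v - 7/2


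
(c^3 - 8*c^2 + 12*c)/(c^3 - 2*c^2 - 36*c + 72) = c/(c + 6)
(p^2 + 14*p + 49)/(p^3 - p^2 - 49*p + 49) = (p + 7)/(p^2 - 8*p + 7)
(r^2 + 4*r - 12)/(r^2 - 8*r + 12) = (r + 6)/(r - 6)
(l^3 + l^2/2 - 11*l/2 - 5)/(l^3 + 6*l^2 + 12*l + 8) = (2*l^2 - 3*l - 5)/(2*(l^2 + 4*l + 4))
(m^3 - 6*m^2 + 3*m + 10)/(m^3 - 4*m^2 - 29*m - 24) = (m^2 - 7*m + 10)/(m^2 - 5*m - 24)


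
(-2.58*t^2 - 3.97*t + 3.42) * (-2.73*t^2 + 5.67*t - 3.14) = 7.0434*t^4 - 3.7905*t^3 - 23.7453*t^2 + 31.8572*t - 10.7388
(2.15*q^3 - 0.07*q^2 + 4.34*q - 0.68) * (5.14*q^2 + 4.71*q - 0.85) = 11.051*q^5 + 9.7667*q^4 + 20.1504*q^3 + 17.0057*q^2 - 6.8918*q + 0.578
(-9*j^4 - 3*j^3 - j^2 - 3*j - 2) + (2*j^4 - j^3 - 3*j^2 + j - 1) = -7*j^4 - 4*j^3 - 4*j^2 - 2*j - 3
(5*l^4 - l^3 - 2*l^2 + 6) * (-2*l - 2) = -10*l^5 - 8*l^4 + 6*l^3 + 4*l^2 - 12*l - 12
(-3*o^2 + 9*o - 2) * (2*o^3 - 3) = -6*o^5 + 18*o^4 - 4*o^3 + 9*o^2 - 27*o + 6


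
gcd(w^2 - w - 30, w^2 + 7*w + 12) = 1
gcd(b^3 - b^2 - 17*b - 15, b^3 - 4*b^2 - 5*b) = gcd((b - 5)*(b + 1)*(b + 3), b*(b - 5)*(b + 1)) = b^2 - 4*b - 5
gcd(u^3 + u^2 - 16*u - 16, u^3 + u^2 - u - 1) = u + 1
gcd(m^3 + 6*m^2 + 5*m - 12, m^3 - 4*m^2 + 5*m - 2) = m - 1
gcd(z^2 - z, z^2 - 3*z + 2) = z - 1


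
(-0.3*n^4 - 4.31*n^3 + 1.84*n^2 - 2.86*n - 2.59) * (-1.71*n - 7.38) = 0.513*n^5 + 9.5841*n^4 + 28.6614*n^3 - 8.6886*n^2 + 25.5357*n + 19.1142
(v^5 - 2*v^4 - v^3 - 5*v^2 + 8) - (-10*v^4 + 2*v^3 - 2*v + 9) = v^5 + 8*v^4 - 3*v^3 - 5*v^2 + 2*v - 1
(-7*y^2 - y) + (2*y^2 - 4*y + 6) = -5*y^2 - 5*y + 6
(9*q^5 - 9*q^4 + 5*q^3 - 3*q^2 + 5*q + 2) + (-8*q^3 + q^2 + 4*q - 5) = 9*q^5 - 9*q^4 - 3*q^3 - 2*q^2 + 9*q - 3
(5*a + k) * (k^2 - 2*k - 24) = 5*a*k^2 - 10*a*k - 120*a + k^3 - 2*k^2 - 24*k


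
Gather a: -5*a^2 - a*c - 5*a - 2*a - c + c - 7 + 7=-5*a^2 + a*(-c - 7)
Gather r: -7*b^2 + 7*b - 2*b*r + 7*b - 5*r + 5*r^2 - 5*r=-7*b^2 + 14*b + 5*r^2 + r*(-2*b - 10)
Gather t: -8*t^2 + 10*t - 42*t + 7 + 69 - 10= -8*t^2 - 32*t + 66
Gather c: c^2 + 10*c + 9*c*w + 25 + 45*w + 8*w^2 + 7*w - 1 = c^2 + c*(9*w + 10) + 8*w^2 + 52*w + 24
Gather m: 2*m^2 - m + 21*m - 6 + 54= 2*m^2 + 20*m + 48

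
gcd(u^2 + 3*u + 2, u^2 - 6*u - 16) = u + 2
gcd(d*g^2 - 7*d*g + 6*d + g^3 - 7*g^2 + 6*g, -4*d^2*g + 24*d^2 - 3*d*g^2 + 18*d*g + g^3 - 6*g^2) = d*g - 6*d + g^2 - 6*g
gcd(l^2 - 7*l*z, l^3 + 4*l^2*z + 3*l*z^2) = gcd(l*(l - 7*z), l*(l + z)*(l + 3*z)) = l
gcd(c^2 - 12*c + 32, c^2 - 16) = c - 4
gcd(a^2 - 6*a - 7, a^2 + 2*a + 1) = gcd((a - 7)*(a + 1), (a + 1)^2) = a + 1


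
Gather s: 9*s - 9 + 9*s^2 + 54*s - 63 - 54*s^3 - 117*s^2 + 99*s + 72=-54*s^3 - 108*s^2 + 162*s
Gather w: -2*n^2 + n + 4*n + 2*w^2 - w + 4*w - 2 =-2*n^2 + 5*n + 2*w^2 + 3*w - 2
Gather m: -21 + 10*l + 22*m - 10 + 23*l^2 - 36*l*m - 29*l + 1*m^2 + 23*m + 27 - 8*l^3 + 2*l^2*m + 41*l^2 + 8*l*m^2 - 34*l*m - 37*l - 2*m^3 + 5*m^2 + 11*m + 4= -8*l^3 + 64*l^2 - 56*l - 2*m^3 + m^2*(8*l + 6) + m*(2*l^2 - 70*l + 56)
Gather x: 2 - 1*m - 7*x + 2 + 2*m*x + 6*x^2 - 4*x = -m + 6*x^2 + x*(2*m - 11) + 4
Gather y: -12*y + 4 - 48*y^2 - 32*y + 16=-48*y^2 - 44*y + 20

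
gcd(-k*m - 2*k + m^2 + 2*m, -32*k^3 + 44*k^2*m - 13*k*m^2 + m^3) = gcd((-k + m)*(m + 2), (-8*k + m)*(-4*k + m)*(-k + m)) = k - m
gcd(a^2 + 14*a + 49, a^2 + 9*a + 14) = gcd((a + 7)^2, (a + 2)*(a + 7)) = a + 7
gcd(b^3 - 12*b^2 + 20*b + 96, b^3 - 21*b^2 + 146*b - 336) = b^2 - 14*b + 48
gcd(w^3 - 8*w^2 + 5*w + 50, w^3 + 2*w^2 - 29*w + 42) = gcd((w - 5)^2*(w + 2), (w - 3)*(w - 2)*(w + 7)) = 1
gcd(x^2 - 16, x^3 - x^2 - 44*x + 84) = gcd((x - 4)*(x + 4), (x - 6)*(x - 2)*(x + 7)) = 1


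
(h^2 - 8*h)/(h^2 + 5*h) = (h - 8)/(h + 5)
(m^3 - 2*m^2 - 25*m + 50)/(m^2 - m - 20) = (m^2 + 3*m - 10)/(m + 4)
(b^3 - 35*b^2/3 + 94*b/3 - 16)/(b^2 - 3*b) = b - 26/3 + 16/(3*b)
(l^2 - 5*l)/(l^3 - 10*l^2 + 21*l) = (l - 5)/(l^2 - 10*l + 21)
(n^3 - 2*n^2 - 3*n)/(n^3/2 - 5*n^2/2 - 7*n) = 2*(-n^2 + 2*n + 3)/(-n^2 + 5*n + 14)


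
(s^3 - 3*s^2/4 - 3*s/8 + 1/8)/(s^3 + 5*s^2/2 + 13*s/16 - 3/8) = 2*(2*s^2 - s - 1)/(4*s^2 + 11*s + 6)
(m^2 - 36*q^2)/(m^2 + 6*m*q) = (m - 6*q)/m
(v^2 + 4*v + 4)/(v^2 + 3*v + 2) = (v + 2)/(v + 1)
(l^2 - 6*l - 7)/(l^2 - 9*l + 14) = (l + 1)/(l - 2)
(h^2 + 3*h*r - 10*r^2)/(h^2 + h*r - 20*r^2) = (-h + 2*r)/(-h + 4*r)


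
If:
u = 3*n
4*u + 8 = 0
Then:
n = -2/3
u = -2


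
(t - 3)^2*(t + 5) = t^3 - t^2 - 21*t + 45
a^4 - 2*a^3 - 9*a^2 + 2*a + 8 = (a - 4)*(a - 1)*(a + 1)*(a + 2)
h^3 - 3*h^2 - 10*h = h*(h - 5)*(h + 2)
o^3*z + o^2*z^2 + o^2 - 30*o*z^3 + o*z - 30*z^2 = (o - 5*z)*(o + 6*z)*(o*z + 1)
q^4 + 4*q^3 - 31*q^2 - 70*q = q*(q - 5)*(q + 2)*(q + 7)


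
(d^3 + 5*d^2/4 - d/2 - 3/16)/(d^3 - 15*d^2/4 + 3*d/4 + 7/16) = (2*d + 3)/(2*d - 7)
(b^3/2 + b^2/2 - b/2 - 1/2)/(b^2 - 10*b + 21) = (b^3 + b^2 - b - 1)/(2*(b^2 - 10*b + 21))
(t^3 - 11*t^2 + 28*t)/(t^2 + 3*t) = (t^2 - 11*t + 28)/(t + 3)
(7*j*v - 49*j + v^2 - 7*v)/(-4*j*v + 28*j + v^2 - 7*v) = (7*j + v)/(-4*j + v)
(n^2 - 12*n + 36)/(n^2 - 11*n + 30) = (n - 6)/(n - 5)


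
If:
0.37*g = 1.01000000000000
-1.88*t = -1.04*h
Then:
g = 2.73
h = 1.80769230769231*t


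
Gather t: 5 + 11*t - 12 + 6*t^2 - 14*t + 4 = 6*t^2 - 3*t - 3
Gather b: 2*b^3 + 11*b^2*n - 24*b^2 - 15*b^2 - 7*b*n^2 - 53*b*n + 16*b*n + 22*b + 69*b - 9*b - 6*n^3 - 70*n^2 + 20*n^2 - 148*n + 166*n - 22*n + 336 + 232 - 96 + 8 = 2*b^3 + b^2*(11*n - 39) + b*(-7*n^2 - 37*n + 82) - 6*n^3 - 50*n^2 - 4*n + 480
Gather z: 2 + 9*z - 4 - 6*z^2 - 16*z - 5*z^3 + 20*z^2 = -5*z^3 + 14*z^2 - 7*z - 2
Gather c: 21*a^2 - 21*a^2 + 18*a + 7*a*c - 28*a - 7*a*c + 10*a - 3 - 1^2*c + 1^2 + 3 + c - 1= 0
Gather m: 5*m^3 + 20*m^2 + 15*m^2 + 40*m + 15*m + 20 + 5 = 5*m^3 + 35*m^2 + 55*m + 25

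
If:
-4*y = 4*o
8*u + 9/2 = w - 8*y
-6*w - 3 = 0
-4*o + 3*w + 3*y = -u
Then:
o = -17/48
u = -47/48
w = -1/2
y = 17/48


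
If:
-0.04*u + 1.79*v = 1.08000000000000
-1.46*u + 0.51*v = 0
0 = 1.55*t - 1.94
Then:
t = 1.25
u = 0.21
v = 0.61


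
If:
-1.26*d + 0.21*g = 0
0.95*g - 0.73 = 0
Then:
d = 0.13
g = 0.77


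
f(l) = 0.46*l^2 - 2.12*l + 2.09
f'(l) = 0.92*l - 2.12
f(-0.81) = 4.11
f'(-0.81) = -2.87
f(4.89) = 2.72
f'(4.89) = 2.38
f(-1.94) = 7.93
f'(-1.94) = -3.90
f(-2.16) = 8.82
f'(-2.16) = -4.11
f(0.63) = 0.94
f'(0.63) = -1.54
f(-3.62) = 15.79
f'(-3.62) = -5.45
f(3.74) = 0.60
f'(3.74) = 1.32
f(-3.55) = 15.41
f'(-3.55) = -5.39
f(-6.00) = 31.37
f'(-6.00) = -7.64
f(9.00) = 20.27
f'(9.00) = 6.16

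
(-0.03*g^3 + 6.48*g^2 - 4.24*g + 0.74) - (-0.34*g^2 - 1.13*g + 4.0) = -0.03*g^3 + 6.82*g^2 - 3.11*g - 3.26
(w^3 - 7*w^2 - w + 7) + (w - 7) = w^3 - 7*w^2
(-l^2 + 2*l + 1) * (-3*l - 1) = 3*l^3 - 5*l^2 - 5*l - 1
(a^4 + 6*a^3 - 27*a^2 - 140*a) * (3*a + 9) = 3*a^5 + 27*a^4 - 27*a^3 - 663*a^2 - 1260*a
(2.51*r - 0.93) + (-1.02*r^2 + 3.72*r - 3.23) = -1.02*r^2 + 6.23*r - 4.16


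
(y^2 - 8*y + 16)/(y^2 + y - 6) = (y^2 - 8*y + 16)/(y^2 + y - 6)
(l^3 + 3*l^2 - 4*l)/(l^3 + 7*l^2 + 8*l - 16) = l/(l + 4)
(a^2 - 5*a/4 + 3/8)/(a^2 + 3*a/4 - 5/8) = (4*a - 3)/(4*a + 5)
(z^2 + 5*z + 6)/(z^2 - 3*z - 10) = (z + 3)/(z - 5)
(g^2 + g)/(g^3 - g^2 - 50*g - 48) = g/(g^2 - 2*g - 48)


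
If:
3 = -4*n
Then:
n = -3/4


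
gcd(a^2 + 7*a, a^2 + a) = a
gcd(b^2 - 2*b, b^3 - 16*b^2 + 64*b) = b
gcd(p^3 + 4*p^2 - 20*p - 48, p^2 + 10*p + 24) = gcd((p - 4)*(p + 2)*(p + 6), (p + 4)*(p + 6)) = p + 6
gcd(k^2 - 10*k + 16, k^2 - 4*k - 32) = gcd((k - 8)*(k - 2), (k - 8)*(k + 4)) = k - 8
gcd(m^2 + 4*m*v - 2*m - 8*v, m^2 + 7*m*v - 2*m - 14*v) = m - 2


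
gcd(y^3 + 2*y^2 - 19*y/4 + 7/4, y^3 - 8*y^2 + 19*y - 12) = y - 1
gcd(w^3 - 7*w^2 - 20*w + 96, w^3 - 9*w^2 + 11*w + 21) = w - 3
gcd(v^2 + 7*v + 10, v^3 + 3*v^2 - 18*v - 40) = v^2 + 7*v + 10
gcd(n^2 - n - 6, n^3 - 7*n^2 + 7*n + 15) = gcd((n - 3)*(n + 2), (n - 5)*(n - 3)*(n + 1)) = n - 3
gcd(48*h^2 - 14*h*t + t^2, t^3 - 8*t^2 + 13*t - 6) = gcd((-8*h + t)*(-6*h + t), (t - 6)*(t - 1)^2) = 1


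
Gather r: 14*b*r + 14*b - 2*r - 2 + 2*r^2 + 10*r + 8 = 14*b + 2*r^2 + r*(14*b + 8) + 6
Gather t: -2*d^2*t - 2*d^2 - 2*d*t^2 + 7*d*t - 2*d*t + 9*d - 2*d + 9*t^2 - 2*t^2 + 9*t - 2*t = -2*d^2 + 7*d + t^2*(7 - 2*d) + t*(-2*d^2 + 5*d + 7)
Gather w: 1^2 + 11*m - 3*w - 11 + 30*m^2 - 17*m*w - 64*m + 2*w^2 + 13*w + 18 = 30*m^2 - 53*m + 2*w^2 + w*(10 - 17*m) + 8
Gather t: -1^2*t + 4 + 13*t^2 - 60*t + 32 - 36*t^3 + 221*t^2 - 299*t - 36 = -36*t^3 + 234*t^2 - 360*t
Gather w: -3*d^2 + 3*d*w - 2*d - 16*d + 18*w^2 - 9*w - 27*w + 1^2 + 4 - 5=-3*d^2 - 18*d + 18*w^2 + w*(3*d - 36)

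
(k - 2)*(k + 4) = k^2 + 2*k - 8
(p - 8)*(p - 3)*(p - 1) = p^3 - 12*p^2 + 35*p - 24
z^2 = z^2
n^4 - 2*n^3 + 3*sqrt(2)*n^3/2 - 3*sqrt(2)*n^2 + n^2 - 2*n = n*(n - 2)*(n + sqrt(2)/2)*(n + sqrt(2))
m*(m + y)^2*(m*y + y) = m^4*y + 2*m^3*y^2 + m^3*y + m^2*y^3 + 2*m^2*y^2 + m*y^3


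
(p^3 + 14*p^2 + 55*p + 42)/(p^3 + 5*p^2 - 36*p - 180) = (p^2 + 8*p + 7)/(p^2 - p - 30)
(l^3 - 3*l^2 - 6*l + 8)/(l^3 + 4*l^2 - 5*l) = (l^2 - 2*l - 8)/(l*(l + 5))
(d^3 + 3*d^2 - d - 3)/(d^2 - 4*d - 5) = (d^2 + 2*d - 3)/(d - 5)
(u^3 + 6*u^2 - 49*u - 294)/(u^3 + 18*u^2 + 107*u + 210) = (u - 7)/(u + 5)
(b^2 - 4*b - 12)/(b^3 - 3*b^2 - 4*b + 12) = (b - 6)/(b^2 - 5*b + 6)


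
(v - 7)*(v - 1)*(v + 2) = v^3 - 6*v^2 - 9*v + 14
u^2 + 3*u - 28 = (u - 4)*(u + 7)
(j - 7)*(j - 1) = j^2 - 8*j + 7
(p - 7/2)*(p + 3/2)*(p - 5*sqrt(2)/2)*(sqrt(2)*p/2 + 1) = sqrt(2)*p^4/2 - 3*p^3/2 - sqrt(2)*p^3 - 41*sqrt(2)*p^2/8 + 3*p^2 + 5*sqrt(2)*p + 63*p/8 + 105*sqrt(2)/8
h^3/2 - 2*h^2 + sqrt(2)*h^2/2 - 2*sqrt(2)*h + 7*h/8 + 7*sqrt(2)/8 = (h/2 + sqrt(2)/2)*(h - 7/2)*(h - 1/2)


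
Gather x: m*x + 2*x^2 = m*x + 2*x^2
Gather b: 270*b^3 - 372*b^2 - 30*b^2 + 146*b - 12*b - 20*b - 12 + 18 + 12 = 270*b^3 - 402*b^2 + 114*b + 18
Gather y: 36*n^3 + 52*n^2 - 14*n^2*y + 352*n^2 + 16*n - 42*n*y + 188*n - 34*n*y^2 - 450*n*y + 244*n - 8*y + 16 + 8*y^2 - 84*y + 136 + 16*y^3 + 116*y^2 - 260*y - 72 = 36*n^3 + 404*n^2 + 448*n + 16*y^3 + y^2*(124 - 34*n) + y*(-14*n^2 - 492*n - 352) + 80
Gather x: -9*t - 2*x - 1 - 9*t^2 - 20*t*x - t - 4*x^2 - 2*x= -9*t^2 - 10*t - 4*x^2 + x*(-20*t - 4) - 1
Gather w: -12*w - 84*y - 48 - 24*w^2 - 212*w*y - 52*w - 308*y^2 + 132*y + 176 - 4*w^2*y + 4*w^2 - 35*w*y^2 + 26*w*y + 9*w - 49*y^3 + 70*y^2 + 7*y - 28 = w^2*(-4*y - 20) + w*(-35*y^2 - 186*y - 55) - 49*y^3 - 238*y^2 + 55*y + 100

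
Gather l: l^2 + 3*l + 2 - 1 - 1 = l^2 + 3*l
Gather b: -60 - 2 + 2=-60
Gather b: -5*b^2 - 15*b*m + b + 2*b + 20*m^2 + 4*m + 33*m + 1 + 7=-5*b^2 + b*(3 - 15*m) + 20*m^2 + 37*m + 8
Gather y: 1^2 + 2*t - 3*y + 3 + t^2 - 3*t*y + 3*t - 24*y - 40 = t^2 + 5*t + y*(-3*t - 27) - 36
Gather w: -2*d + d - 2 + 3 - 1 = -d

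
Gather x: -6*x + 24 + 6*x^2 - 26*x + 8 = 6*x^2 - 32*x + 32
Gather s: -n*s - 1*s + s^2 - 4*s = s^2 + s*(-n - 5)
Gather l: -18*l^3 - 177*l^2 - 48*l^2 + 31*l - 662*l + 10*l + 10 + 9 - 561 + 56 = -18*l^3 - 225*l^2 - 621*l - 486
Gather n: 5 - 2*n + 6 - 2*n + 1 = 12 - 4*n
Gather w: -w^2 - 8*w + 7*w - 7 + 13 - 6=-w^2 - w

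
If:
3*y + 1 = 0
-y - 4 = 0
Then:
No Solution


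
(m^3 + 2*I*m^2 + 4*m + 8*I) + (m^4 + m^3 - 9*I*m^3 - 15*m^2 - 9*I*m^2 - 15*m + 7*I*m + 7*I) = m^4 + 2*m^3 - 9*I*m^3 - 15*m^2 - 7*I*m^2 - 11*m + 7*I*m + 15*I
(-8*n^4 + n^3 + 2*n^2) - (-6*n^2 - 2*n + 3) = -8*n^4 + n^3 + 8*n^2 + 2*n - 3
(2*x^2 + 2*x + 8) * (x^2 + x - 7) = 2*x^4 + 4*x^3 - 4*x^2 - 6*x - 56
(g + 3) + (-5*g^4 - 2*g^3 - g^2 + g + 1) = -5*g^4 - 2*g^3 - g^2 + 2*g + 4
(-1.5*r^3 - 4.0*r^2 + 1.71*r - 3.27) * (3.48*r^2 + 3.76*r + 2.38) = -5.22*r^5 - 19.56*r^4 - 12.6592*r^3 - 14.47*r^2 - 8.2254*r - 7.7826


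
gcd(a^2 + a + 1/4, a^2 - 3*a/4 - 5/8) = a + 1/2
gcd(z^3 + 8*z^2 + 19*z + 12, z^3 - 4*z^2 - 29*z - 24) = z^2 + 4*z + 3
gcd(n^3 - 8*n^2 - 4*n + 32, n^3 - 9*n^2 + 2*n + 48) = n^2 - 6*n - 16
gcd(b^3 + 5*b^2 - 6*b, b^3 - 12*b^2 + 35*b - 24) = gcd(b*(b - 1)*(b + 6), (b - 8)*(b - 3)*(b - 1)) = b - 1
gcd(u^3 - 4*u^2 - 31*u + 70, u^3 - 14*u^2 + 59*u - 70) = u^2 - 9*u + 14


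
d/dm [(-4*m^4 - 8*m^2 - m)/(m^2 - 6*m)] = (-8*m^3 + 72*m^2 + 49)/(m^2 - 12*m + 36)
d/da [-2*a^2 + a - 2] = 1 - 4*a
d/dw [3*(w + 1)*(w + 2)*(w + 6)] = 9*w^2 + 54*w + 60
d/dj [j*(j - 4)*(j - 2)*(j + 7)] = 4*j^3 + 3*j^2 - 68*j + 56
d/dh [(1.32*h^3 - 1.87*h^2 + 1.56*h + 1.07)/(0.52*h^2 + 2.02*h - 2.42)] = (0.6864*h^4 + 5.3328*h^3 - 14.1718*h^2 + 7.938*h - 5.9366)/(0.2704*h^4 + 2.1008*h^3 + 1.5636*h^2 - 9.7768*h + 5.8564)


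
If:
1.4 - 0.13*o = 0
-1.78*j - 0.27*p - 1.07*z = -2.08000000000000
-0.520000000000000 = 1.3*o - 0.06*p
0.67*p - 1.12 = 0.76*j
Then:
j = 211.87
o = 10.77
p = 242.00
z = -411.58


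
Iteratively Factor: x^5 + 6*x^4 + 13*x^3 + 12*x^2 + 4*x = (x + 1)*(x^4 + 5*x^3 + 8*x^2 + 4*x) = (x + 1)*(x + 2)*(x^3 + 3*x^2 + 2*x) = (x + 1)^2*(x + 2)*(x^2 + 2*x) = (x + 1)^2*(x + 2)^2*(x)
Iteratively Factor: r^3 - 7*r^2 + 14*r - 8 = (r - 1)*(r^2 - 6*r + 8) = (r - 4)*(r - 1)*(r - 2)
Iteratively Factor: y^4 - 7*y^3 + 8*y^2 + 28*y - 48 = (y + 2)*(y^3 - 9*y^2 + 26*y - 24) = (y - 4)*(y + 2)*(y^2 - 5*y + 6) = (y - 4)*(y - 3)*(y + 2)*(y - 2)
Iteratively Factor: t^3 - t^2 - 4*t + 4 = (t - 1)*(t^2 - 4) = (t - 2)*(t - 1)*(t + 2)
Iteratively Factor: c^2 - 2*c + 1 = (c - 1)*(c - 1)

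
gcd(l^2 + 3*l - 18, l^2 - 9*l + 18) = l - 3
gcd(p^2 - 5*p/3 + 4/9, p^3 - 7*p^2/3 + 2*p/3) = p - 1/3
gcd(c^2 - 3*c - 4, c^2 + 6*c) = 1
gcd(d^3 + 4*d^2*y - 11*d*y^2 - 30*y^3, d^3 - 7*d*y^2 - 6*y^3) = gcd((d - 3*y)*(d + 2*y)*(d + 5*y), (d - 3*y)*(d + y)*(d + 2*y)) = -d^2 + d*y + 6*y^2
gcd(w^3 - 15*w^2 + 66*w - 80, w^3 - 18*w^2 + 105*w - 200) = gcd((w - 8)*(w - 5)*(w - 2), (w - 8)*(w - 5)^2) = w^2 - 13*w + 40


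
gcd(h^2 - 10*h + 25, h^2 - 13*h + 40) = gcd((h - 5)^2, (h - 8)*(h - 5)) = h - 5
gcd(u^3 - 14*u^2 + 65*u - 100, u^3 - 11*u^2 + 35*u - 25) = u^2 - 10*u + 25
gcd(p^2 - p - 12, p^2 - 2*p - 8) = p - 4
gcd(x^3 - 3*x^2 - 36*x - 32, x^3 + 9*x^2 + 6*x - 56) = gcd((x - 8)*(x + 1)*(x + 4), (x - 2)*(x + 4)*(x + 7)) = x + 4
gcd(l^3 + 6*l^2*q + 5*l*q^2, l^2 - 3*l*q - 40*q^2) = l + 5*q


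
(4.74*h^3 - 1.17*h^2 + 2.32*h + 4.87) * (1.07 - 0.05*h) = -0.237*h^4 + 5.1303*h^3 - 1.3679*h^2 + 2.2389*h + 5.2109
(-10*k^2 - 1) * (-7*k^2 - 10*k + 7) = 70*k^4 + 100*k^3 - 63*k^2 + 10*k - 7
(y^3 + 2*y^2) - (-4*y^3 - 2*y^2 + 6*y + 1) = 5*y^3 + 4*y^2 - 6*y - 1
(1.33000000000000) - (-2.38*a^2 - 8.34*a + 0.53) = 2.38*a^2 + 8.34*a + 0.8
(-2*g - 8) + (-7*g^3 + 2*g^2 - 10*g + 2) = -7*g^3 + 2*g^2 - 12*g - 6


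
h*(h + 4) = h^2 + 4*h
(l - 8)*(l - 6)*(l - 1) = l^3 - 15*l^2 + 62*l - 48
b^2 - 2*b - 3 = (b - 3)*(b + 1)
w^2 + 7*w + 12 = (w + 3)*(w + 4)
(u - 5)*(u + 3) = u^2 - 2*u - 15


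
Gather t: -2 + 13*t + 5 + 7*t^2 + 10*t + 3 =7*t^2 + 23*t + 6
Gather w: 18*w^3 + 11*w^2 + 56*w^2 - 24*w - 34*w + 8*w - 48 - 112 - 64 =18*w^3 + 67*w^2 - 50*w - 224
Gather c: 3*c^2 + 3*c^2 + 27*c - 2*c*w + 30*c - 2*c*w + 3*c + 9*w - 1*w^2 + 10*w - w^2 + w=6*c^2 + c*(60 - 4*w) - 2*w^2 + 20*w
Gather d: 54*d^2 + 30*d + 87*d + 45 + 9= 54*d^2 + 117*d + 54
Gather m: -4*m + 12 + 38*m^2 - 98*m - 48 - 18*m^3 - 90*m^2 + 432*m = -18*m^3 - 52*m^2 + 330*m - 36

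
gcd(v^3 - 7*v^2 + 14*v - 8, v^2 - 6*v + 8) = v^2 - 6*v + 8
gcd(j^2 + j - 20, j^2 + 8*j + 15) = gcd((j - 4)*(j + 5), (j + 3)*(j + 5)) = j + 5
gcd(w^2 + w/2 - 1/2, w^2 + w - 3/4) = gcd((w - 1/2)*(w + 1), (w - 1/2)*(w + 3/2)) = w - 1/2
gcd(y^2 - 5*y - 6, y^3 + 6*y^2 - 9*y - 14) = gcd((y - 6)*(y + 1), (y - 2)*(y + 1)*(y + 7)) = y + 1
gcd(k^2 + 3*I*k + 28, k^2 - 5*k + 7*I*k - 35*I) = k + 7*I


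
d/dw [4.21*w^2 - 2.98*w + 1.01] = 8.42*w - 2.98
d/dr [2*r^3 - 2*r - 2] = 6*r^2 - 2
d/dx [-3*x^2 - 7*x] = -6*x - 7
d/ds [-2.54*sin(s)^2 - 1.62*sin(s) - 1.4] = -(5.08*sin(s) + 1.62)*cos(s)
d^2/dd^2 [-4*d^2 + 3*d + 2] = -8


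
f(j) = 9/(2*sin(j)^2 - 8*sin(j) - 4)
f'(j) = 9*(-4*sin(j)*cos(j) + 8*cos(j))/(2*sin(j)^2 - 8*sin(j) - 4)^2 = 9*(2 - sin(j))*cos(j)/(4*sin(j) + cos(j)^2 + 1)^2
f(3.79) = 5.77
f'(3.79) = -30.67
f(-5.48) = -1.03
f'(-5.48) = 0.42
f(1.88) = -0.92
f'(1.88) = -0.12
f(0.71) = -1.08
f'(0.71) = 0.53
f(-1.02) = 2.11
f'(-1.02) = 2.95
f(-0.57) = 10.01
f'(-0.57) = 95.14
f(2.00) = -0.94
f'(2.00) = -0.18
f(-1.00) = 2.17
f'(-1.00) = 3.21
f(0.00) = -2.25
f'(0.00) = 4.50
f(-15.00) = 4.39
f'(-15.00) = -17.28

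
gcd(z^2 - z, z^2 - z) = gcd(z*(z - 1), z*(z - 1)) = z^2 - z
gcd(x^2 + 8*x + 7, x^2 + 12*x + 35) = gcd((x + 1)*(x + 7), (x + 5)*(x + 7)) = x + 7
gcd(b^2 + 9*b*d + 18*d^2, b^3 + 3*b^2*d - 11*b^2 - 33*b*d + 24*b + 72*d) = b + 3*d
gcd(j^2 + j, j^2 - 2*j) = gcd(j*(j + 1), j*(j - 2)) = j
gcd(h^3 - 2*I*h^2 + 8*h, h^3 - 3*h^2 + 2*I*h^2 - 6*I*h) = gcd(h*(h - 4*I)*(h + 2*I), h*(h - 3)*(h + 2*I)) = h^2 + 2*I*h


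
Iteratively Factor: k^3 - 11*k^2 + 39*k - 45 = (k - 3)*(k^2 - 8*k + 15) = (k - 5)*(k - 3)*(k - 3)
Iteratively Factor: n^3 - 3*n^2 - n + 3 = (n - 3)*(n^2 - 1) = (n - 3)*(n - 1)*(n + 1)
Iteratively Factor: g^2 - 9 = (g - 3)*(g + 3)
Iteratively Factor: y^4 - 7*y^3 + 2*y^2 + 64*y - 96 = (y - 4)*(y^3 - 3*y^2 - 10*y + 24) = (y - 4)^2*(y^2 + y - 6) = (y - 4)^2*(y + 3)*(y - 2)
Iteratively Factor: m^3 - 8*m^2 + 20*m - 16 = (m - 4)*(m^2 - 4*m + 4) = (m - 4)*(m - 2)*(m - 2)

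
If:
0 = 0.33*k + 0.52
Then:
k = -1.58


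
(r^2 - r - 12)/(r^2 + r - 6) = (r - 4)/(r - 2)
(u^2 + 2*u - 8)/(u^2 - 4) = (u + 4)/(u + 2)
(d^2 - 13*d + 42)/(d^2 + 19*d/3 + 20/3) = 3*(d^2 - 13*d + 42)/(3*d^2 + 19*d + 20)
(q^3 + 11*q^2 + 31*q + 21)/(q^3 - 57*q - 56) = (q + 3)/(q - 8)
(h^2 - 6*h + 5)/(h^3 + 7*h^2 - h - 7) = (h - 5)/(h^2 + 8*h + 7)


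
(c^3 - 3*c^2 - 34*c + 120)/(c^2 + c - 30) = c - 4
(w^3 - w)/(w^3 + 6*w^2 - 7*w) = (w + 1)/(w + 7)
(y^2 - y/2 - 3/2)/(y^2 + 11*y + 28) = (2*y^2 - y - 3)/(2*(y^2 + 11*y + 28))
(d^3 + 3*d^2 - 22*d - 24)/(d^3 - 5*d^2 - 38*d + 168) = (d + 1)/(d - 7)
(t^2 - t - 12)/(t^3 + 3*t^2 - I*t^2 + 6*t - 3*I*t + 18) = (t - 4)/(t^2 - I*t + 6)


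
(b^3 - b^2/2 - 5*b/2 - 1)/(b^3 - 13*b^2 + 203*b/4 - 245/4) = 2*(2*b^3 - b^2 - 5*b - 2)/(4*b^3 - 52*b^2 + 203*b - 245)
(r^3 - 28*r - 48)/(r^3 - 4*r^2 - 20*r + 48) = (r + 2)/(r - 2)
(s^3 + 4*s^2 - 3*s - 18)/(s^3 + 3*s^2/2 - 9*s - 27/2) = 2*(s^2 + s - 6)/(2*s^2 - 3*s - 9)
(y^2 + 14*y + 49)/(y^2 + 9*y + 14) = (y + 7)/(y + 2)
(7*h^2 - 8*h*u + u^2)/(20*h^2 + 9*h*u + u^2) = (7*h^2 - 8*h*u + u^2)/(20*h^2 + 9*h*u + u^2)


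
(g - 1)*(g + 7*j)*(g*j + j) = g^3*j + 7*g^2*j^2 - g*j - 7*j^2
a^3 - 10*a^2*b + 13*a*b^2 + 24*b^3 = (a - 8*b)*(a - 3*b)*(a + b)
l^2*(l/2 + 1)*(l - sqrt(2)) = l^4/2 - sqrt(2)*l^3/2 + l^3 - sqrt(2)*l^2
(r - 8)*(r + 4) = r^2 - 4*r - 32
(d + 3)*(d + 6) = d^2 + 9*d + 18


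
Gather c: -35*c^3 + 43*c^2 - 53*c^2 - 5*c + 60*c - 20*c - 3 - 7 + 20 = -35*c^3 - 10*c^2 + 35*c + 10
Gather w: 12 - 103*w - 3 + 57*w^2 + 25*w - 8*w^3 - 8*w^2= -8*w^3 + 49*w^2 - 78*w + 9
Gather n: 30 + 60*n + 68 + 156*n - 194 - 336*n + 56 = -120*n - 40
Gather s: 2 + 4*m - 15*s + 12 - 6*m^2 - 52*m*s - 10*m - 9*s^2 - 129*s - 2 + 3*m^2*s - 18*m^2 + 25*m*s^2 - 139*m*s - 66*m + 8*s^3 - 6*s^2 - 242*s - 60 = -24*m^2 - 72*m + 8*s^3 + s^2*(25*m - 15) + s*(3*m^2 - 191*m - 386) - 48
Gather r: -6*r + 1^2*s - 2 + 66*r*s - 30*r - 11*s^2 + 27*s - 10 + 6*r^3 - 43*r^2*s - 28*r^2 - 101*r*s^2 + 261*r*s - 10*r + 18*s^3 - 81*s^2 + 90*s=6*r^3 + r^2*(-43*s - 28) + r*(-101*s^2 + 327*s - 46) + 18*s^3 - 92*s^2 + 118*s - 12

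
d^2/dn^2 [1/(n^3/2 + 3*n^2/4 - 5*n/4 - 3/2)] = 8*(-3*(2*n + 1)*(2*n^3 + 3*n^2 - 5*n - 6) + (6*n^2 + 6*n - 5)^2)/(2*n^3 + 3*n^2 - 5*n - 6)^3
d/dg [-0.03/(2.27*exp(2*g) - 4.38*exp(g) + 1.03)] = (0.1362*exp(g) - 0.1314)*exp(g)/(2.27*exp(2*g) - 4.38*exp(g) + 1.03)^2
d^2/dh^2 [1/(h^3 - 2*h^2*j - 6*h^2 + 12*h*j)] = 2*(h*(-3*h + 2*j + 6)*(h^2 - 2*h*j - 6*h + 12*j) + (3*h^2 - 4*h*j - 12*h + 12*j)^2)/(h^3*(h^2 - 2*h*j - 6*h + 12*j)^3)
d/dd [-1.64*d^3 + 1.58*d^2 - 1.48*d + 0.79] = -4.92*d^2 + 3.16*d - 1.48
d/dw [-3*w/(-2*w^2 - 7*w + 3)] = 3*(-2*w^2 - 3)/(4*w^4 + 28*w^3 + 37*w^2 - 42*w + 9)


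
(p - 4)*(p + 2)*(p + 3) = p^3 + p^2 - 14*p - 24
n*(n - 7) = n^2 - 7*n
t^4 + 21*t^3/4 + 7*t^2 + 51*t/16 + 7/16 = (t + 1/4)*(t + 1/2)*(t + 1)*(t + 7/2)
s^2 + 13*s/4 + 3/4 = (s + 1/4)*(s + 3)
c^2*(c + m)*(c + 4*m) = c^4 + 5*c^3*m + 4*c^2*m^2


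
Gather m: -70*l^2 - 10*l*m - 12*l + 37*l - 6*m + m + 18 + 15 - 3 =-70*l^2 + 25*l + m*(-10*l - 5) + 30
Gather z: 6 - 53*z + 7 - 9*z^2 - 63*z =-9*z^2 - 116*z + 13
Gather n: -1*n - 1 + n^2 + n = n^2 - 1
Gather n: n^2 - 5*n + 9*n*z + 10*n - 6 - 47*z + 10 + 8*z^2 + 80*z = n^2 + n*(9*z + 5) + 8*z^2 + 33*z + 4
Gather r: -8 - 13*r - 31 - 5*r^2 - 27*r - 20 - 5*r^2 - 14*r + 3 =-10*r^2 - 54*r - 56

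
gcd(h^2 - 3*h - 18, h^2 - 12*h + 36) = h - 6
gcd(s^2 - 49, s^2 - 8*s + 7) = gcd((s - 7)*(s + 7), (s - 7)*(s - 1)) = s - 7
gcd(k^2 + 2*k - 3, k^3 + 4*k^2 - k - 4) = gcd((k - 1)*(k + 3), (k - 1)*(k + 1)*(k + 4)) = k - 1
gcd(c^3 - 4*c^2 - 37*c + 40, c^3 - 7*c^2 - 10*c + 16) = c^2 - 9*c + 8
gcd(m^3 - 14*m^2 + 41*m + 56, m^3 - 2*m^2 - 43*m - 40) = m^2 - 7*m - 8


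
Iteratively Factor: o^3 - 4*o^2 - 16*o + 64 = (o - 4)*(o^2 - 16) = (o - 4)*(o + 4)*(o - 4)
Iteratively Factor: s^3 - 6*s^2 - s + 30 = (s - 3)*(s^2 - 3*s - 10) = (s - 3)*(s + 2)*(s - 5)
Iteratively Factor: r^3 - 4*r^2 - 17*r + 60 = (r + 4)*(r^2 - 8*r + 15) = (r - 5)*(r + 4)*(r - 3)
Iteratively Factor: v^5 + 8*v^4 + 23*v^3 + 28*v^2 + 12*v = (v + 1)*(v^4 + 7*v^3 + 16*v^2 + 12*v) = (v + 1)*(v + 2)*(v^3 + 5*v^2 + 6*v) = (v + 1)*(v + 2)^2*(v^2 + 3*v) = (v + 1)*(v + 2)^2*(v + 3)*(v)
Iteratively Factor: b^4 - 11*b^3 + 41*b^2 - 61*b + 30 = (b - 5)*(b^3 - 6*b^2 + 11*b - 6) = (b - 5)*(b - 3)*(b^2 - 3*b + 2) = (b - 5)*(b - 3)*(b - 1)*(b - 2)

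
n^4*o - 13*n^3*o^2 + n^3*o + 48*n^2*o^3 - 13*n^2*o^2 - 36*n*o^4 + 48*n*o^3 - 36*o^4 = (n - 6*o)^2*(n - o)*(n*o + o)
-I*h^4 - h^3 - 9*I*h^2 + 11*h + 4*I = (h - 4*I)*(h + I)^2*(-I*h + 1)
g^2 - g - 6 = (g - 3)*(g + 2)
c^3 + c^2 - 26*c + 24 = (c - 4)*(c - 1)*(c + 6)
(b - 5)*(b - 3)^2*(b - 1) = b^4 - 12*b^3 + 50*b^2 - 84*b + 45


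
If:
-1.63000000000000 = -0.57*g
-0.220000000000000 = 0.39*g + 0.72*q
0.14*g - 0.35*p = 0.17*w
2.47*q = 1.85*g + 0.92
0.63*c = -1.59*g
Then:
No Solution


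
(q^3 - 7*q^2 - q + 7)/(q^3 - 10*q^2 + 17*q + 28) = (q - 1)/(q - 4)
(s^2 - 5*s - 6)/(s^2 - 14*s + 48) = (s + 1)/(s - 8)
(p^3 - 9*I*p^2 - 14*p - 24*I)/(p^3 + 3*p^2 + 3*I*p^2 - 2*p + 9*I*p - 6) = (p^2 - 10*I*p - 24)/(p^2 + p*(3 + 2*I) + 6*I)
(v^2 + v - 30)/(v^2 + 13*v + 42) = (v - 5)/(v + 7)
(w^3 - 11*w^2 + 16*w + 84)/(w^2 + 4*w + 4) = (w^2 - 13*w + 42)/(w + 2)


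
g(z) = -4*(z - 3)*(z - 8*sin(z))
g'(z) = -4*z - 4*(1 - 8*cos(z))*(z - 3) + 32*sin(z) = -4*z + 4*(z - 3)*(8*cos(z) - 1) + 32*sin(z)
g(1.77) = -29.87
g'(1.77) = 37.00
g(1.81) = -28.38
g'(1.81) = 37.63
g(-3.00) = -44.90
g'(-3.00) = 221.56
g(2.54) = -3.66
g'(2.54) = 21.93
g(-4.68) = -389.40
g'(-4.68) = 89.38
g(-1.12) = 100.21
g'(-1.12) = -65.28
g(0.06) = -4.94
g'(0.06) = -80.47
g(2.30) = -10.26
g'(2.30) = 32.39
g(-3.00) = -44.90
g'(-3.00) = 221.56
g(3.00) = 0.00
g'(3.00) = -7.48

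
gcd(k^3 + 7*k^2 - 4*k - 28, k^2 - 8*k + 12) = k - 2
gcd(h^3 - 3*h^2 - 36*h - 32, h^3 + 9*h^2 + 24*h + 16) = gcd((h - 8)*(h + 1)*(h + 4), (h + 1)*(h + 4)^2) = h^2 + 5*h + 4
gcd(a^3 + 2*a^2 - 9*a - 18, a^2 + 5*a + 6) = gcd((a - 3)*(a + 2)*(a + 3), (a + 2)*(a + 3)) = a^2 + 5*a + 6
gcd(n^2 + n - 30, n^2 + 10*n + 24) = n + 6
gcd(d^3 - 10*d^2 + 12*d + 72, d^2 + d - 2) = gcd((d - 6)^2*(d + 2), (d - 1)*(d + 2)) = d + 2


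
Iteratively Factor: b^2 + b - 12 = (b + 4)*(b - 3)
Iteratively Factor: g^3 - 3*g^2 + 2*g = (g - 2)*(g^2 - g) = (g - 2)*(g - 1)*(g)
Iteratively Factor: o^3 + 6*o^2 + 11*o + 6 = (o + 1)*(o^2 + 5*o + 6) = (o + 1)*(o + 3)*(o + 2)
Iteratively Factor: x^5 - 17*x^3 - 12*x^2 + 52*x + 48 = (x + 3)*(x^4 - 3*x^3 - 8*x^2 + 12*x + 16) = (x - 4)*(x + 3)*(x^3 + x^2 - 4*x - 4) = (x - 4)*(x + 2)*(x + 3)*(x^2 - x - 2) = (x - 4)*(x - 2)*(x + 2)*(x + 3)*(x + 1)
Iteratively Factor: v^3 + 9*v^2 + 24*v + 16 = (v + 4)*(v^2 + 5*v + 4) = (v + 4)^2*(v + 1)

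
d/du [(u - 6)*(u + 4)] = 2*u - 2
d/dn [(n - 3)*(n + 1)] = 2*n - 2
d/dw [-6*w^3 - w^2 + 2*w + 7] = -18*w^2 - 2*w + 2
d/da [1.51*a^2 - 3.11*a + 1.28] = 3.02*a - 3.11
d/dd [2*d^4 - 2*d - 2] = 8*d^3 - 2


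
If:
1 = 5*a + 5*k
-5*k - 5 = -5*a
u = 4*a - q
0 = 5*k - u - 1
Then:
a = 3/5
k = -2/5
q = 27/5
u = -3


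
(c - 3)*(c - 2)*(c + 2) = c^3 - 3*c^2 - 4*c + 12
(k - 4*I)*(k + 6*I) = k^2 + 2*I*k + 24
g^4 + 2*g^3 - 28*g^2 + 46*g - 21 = (g - 3)*(g - 1)^2*(g + 7)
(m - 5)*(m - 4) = m^2 - 9*m + 20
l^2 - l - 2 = (l - 2)*(l + 1)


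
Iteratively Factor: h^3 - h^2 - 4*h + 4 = (h - 1)*(h^2 - 4) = (h - 1)*(h + 2)*(h - 2)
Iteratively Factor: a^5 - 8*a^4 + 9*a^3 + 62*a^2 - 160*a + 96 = (a - 4)*(a^4 - 4*a^3 - 7*a^2 + 34*a - 24) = (a - 4)*(a + 3)*(a^3 - 7*a^2 + 14*a - 8) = (a - 4)*(a - 1)*(a + 3)*(a^2 - 6*a + 8) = (a - 4)*(a - 2)*(a - 1)*(a + 3)*(a - 4)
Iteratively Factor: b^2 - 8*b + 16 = (b - 4)*(b - 4)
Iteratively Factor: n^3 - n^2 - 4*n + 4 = (n - 1)*(n^2 - 4) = (n - 2)*(n - 1)*(n + 2)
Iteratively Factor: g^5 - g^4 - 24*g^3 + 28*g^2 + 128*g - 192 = (g - 2)*(g^4 + g^3 - 22*g^2 - 16*g + 96) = (g - 2)*(g + 3)*(g^3 - 2*g^2 - 16*g + 32) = (g - 4)*(g - 2)*(g + 3)*(g^2 + 2*g - 8) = (g - 4)*(g - 2)^2*(g + 3)*(g + 4)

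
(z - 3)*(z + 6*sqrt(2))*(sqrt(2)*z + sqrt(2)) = sqrt(2)*z^3 - 2*sqrt(2)*z^2 + 12*z^2 - 24*z - 3*sqrt(2)*z - 36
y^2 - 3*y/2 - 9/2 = (y - 3)*(y + 3/2)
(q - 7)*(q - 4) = q^2 - 11*q + 28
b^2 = b^2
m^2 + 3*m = m*(m + 3)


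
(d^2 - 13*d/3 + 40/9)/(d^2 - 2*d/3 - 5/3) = (d - 8/3)/(d + 1)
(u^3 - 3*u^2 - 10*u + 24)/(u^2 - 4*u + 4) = (u^2 - u - 12)/(u - 2)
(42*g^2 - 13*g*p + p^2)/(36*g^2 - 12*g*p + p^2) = (-7*g + p)/(-6*g + p)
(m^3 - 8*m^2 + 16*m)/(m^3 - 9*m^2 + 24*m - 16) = m/(m - 1)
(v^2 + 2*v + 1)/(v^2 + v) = (v + 1)/v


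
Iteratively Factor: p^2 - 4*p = (p - 4)*(p)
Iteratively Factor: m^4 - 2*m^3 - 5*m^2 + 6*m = (m)*(m^3 - 2*m^2 - 5*m + 6) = m*(m - 1)*(m^2 - m - 6) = m*(m - 1)*(m + 2)*(m - 3)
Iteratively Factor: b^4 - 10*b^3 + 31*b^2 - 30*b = (b)*(b^3 - 10*b^2 + 31*b - 30) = b*(b - 3)*(b^2 - 7*b + 10) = b*(b - 5)*(b - 3)*(b - 2)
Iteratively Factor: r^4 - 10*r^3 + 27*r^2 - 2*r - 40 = (r - 4)*(r^3 - 6*r^2 + 3*r + 10) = (r - 4)*(r + 1)*(r^2 - 7*r + 10) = (r - 5)*(r - 4)*(r + 1)*(r - 2)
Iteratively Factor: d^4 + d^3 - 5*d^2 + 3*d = (d - 1)*(d^3 + 2*d^2 - 3*d) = d*(d - 1)*(d^2 + 2*d - 3) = d*(d - 1)^2*(d + 3)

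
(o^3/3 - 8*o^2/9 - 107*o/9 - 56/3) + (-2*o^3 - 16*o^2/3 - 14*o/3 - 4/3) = -5*o^3/3 - 56*o^2/9 - 149*o/9 - 20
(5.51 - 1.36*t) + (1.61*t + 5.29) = 0.25*t + 10.8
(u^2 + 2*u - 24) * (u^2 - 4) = u^4 + 2*u^3 - 28*u^2 - 8*u + 96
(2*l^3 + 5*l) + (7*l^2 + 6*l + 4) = 2*l^3 + 7*l^2 + 11*l + 4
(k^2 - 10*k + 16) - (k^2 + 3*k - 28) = 44 - 13*k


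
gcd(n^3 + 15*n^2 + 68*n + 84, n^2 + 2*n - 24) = n + 6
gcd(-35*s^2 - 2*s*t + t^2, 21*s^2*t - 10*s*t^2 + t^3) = 7*s - t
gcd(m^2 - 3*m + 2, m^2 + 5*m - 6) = m - 1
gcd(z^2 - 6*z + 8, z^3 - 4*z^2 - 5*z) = 1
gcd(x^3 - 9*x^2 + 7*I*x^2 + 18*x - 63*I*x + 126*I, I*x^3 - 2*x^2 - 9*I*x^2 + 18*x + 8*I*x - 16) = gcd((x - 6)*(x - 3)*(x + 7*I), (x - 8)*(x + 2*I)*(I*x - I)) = 1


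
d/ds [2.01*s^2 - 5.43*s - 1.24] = 4.02*s - 5.43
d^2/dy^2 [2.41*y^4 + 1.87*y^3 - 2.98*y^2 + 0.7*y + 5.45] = 28.92*y^2 + 11.22*y - 5.96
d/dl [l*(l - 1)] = 2*l - 1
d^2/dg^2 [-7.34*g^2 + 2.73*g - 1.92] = -14.6800000000000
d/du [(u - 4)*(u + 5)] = 2*u + 1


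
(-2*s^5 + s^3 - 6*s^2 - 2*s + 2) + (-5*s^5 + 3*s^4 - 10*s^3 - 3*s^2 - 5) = -7*s^5 + 3*s^4 - 9*s^3 - 9*s^2 - 2*s - 3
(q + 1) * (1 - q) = 1 - q^2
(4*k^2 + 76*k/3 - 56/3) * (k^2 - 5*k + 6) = 4*k^4 + 16*k^3/3 - 364*k^2/3 + 736*k/3 - 112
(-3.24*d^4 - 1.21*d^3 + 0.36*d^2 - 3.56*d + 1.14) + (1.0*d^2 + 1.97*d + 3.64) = -3.24*d^4 - 1.21*d^3 + 1.36*d^2 - 1.59*d + 4.78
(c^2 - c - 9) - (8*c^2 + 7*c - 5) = -7*c^2 - 8*c - 4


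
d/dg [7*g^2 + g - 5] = 14*g + 1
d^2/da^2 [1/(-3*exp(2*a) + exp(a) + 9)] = (2*(6*exp(a) - 1)^2*exp(a) + (12*exp(a) - 1)*(-3*exp(2*a) + exp(a) + 9))*exp(a)/(-3*exp(2*a) + exp(a) + 9)^3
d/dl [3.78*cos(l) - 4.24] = -3.78*sin(l)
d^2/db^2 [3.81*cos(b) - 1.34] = -3.81*cos(b)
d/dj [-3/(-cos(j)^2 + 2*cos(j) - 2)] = 6*(cos(j) - 1)*sin(j)/(cos(j)^2 - 2*cos(j) + 2)^2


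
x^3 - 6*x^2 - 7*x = x*(x - 7)*(x + 1)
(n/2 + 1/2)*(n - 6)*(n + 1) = n^3/2 - 2*n^2 - 11*n/2 - 3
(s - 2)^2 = s^2 - 4*s + 4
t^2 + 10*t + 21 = (t + 3)*(t + 7)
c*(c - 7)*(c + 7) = c^3 - 49*c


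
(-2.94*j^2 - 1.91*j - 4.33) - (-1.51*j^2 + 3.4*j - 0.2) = -1.43*j^2 - 5.31*j - 4.13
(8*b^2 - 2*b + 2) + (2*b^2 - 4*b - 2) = 10*b^2 - 6*b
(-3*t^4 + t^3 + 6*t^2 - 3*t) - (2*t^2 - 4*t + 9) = -3*t^4 + t^3 + 4*t^2 + t - 9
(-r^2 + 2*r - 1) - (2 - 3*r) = -r^2 + 5*r - 3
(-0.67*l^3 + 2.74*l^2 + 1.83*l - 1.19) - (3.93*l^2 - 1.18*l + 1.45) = -0.67*l^3 - 1.19*l^2 + 3.01*l - 2.64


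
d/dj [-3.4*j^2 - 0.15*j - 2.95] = -6.8*j - 0.15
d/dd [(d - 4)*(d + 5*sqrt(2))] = 2*d - 4 + 5*sqrt(2)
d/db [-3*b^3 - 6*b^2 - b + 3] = -9*b^2 - 12*b - 1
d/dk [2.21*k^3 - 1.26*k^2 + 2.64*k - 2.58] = 6.63*k^2 - 2.52*k + 2.64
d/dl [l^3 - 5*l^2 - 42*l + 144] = 3*l^2 - 10*l - 42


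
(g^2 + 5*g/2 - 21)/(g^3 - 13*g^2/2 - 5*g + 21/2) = (2*g^2 + 5*g - 42)/(2*g^3 - 13*g^2 - 10*g + 21)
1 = 1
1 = 1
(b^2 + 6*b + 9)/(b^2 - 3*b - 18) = (b + 3)/(b - 6)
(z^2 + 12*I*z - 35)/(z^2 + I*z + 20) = (z + 7*I)/(z - 4*I)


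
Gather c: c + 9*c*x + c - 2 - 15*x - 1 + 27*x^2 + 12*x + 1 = c*(9*x + 2) + 27*x^2 - 3*x - 2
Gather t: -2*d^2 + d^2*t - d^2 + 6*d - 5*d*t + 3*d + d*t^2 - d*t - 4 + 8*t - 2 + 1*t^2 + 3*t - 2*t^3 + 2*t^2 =-3*d^2 + 9*d - 2*t^3 + t^2*(d + 3) + t*(d^2 - 6*d + 11) - 6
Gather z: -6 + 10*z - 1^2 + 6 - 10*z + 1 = 0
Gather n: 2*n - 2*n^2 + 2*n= -2*n^2 + 4*n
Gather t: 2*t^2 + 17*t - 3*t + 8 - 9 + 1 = 2*t^2 + 14*t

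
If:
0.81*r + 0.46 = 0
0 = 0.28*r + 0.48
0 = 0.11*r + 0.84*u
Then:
No Solution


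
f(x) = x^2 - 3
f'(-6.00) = -12.00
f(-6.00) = 33.00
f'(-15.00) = -30.00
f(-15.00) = 222.00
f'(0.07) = 0.14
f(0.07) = -3.00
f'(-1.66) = -3.32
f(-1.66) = -0.24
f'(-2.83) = -5.66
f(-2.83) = 5.01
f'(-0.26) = -0.52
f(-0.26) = -2.93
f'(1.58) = 3.16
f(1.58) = -0.50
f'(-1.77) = -3.54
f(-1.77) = 0.13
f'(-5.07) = -10.14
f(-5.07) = 22.70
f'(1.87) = 3.74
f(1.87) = 0.50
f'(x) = 2*x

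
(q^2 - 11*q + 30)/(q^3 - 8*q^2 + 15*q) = (q - 6)/(q*(q - 3))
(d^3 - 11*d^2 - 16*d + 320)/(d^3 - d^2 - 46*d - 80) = (d - 8)/(d + 2)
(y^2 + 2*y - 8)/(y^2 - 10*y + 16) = (y + 4)/(y - 8)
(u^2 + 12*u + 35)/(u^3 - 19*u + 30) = (u + 7)/(u^2 - 5*u + 6)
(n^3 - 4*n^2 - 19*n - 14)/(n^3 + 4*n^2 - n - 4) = (n^2 - 5*n - 14)/(n^2 + 3*n - 4)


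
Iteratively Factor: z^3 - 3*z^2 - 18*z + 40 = (z + 4)*(z^2 - 7*z + 10) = (z - 5)*(z + 4)*(z - 2)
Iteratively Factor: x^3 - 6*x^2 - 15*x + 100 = (x + 4)*(x^2 - 10*x + 25) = (x - 5)*(x + 4)*(x - 5)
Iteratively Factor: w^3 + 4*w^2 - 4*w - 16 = (w + 2)*(w^2 + 2*w - 8) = (w - 2)*(w + 2)*(w + 4)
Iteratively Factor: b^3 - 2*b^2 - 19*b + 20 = (b + 4)*(b^2 - 6*b + 5) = (b - 5)*(b + 4)*(b - 1)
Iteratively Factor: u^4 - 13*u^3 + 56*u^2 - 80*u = (u - 4)*(u^3 - 9*u^2 + 20*u) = u*(u - 4)*(u^2 - 9*u + 20) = u*(u - 5)*(u - 4)*(u - 4)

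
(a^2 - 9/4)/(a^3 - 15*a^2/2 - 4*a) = (9 - 4*a^2)/(2*a*(-2*a^2 + 15*a + 8))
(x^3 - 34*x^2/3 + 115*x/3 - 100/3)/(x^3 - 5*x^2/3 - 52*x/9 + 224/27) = 9*(x^2 - 10*x + 25)/(9*x^2 - 3*x - 56)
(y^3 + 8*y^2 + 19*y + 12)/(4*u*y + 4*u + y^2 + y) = (y^2 + 7*y + 12)/(4*u + y)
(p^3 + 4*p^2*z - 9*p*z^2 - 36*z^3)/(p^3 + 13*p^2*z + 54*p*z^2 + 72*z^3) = (p - 3*z)/(p + 6*z)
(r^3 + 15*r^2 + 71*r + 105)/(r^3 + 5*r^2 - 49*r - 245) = (r + 3)/(r - 7)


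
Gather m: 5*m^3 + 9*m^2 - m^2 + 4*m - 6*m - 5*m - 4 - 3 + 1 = 5*m^3 + 8*m^2 - 7*m - 6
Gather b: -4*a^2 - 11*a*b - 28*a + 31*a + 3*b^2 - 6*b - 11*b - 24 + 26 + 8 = -4*a^2 + 3*a + 3*b^2 + b*(-11*a - 17) + 10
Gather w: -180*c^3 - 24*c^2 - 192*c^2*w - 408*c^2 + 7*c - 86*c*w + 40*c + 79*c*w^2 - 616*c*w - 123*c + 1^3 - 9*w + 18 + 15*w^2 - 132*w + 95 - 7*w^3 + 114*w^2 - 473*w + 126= -180*c^3 - 432*c^2 - 76*c - 7*w^3 + w^2*(79*c + 129) + w*(-192*c^2 - 702*c - 614) + 240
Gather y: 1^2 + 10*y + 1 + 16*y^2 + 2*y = 16*y^2 + 12*y + 2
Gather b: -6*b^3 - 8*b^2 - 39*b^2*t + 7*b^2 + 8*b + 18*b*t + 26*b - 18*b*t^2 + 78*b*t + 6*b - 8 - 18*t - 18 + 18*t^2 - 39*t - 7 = -6*b^3 + b^2*(-39*t - 1) + b*(-18*t^2 + 96*t + 40) + 18*t^2 - 57*t - 33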